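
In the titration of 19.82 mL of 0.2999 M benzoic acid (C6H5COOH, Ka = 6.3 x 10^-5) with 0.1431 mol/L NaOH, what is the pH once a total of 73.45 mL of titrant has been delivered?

n(acid) = 0.2999 x 0.01982 = 0.005944 mol; n(NaOH) added = 0.1431 x 0.07345 = 0.01051 mol.
Base is in excess by 0.01051 - 0.005944 = 0.004567 mol in a total volume of 0.09327 L.
[OH^-] = 0.004567/0.09327 = 0.04896 M, so pOH = 1.31 and pH = 14.00 - 1.31 = 12.69.

12.69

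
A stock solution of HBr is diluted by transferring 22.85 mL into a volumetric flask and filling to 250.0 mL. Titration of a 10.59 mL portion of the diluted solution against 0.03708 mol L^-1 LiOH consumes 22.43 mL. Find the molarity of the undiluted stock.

0.859 M

n(LiOH) = 0.03708 x 0.02243 = 0.0008317 mol.
n(HBr) in the aliquot = 0.0008317 mol.
[diluted HBr] = 0.0008317 / 0.01059 = 0.07854 M.
Dilution factor = 250.0/22.85 = 10.94, so [stock] = 0.07854 x 10.94 = 0.859 M.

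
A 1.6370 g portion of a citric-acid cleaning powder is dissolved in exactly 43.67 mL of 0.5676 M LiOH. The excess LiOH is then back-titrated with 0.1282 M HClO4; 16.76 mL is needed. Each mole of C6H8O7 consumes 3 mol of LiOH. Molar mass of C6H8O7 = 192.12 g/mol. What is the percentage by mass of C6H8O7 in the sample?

Total n(LiOH) added = 0.5676 x 0.04367 = 0.02479 mol.
n(HClO4) used = 0.1282 x 0.01676 = 0.002149 mol, which equals the excess n(LiOH).
So n(LiOH) consumed by the sample = 0.02479 - 0.002149 = 0.02264 mol.
n(C6H8O7) = 0.02264 / 3 = 0.007546 mol.
mass C6H8O7 = 0.007546 x 192.12 = 1.450 g, so %C6H8O7 = 1.450/1.6370 x 100 = 88.6%.

88.6%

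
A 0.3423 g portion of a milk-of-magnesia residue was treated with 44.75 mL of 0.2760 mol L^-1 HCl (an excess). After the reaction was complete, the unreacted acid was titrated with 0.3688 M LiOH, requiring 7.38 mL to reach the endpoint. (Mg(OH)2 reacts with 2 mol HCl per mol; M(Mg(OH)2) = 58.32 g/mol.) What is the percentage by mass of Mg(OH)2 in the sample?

82.0%

Total n(HCl) added = 0.2760 x 0.04475 = 0.01235 mol.
n(LiOH) used = 0.3688 x 0.007380 = 0.002722 mol, which equals the excess n(HCl).
So n(HCl) consumed by the sample = 0.01235 - 0.002722 = 0.009629 mol.
n(Mg(OH)2) = 0.009629 / 2 = 0.004815 mol.
mass Mg(OH)2 = 0.004815 x 58.32 = 0.2808 g, so %Mg(OH)2 = 0.2808/0.3423 x 100 = 82.0%.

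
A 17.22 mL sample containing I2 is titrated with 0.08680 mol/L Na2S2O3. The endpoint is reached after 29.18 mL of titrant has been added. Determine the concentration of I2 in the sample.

0.0735 M

n(Na2S2O3) = 0.08680 x 0.02918 = 0.002533 mol.
From the balanced equation, 2 mol Na2S2O3 reacts with 1 mol I2, so n(I2) = 0.002533 x 1/2 = 0.001266 mol.
[I2] = 0.001266 / 0.01722 L = 0.0735 M.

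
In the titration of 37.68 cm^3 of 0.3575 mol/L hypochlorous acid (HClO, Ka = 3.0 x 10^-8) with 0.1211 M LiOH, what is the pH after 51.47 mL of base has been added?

7.46

Initial n(HClO) = 0.3575 x 0.03768 = 0.01347 mol.
n(LiOH) added = 0.1211 x 0.05147 = 0.006233 mol, converting that many moles of HClO to ClO-.
Remaining n(HClO) = 0.007238 mol; n(ClO-) = 0.006233 mol.
By Henderson-Hasselbalch, pH = pKa + log([A^-]/[HA]) = 7.52 + log(0.006233/0.007238) = 7.52 + (-0.06) = 7.46.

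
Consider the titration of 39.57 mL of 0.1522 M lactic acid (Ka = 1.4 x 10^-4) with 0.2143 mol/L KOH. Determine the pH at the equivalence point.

8.40

n(HC3H5O3) = 0.1522 x 0.03957 = 0.006023 mol; V(KOH) at equivalence = 0.006023/0.2143 = 0.02810 L.
At equivalence all the acid is converted to C3H5O3-; total volume = 0.03957 + 0.02810 = 0.06767 L, so [C3H5O3-] = 0.006023/0.06767 = 0.08899 M.
Kb = Kw/Ka = 1.0e-14 / 1.4 x 10^-4 = 7.14e-11.
[OH^-] = sqrt(Kb x [C3H5O3-]) = sqrt(7.14e-11 x 0.08899) = 2.52e-6 M.
pOH = 5.60, so pH = 14.00 - 5.60 = 8.40.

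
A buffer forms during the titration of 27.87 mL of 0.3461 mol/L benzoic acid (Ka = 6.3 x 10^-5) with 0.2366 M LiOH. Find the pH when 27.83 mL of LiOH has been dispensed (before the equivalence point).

4.53

Initial n(C6H5COOH) = 0.3461 x 0.02787 = 0.009646 mol.
n(LiOH) added = 0.2366 x 0.02783 = 0.006585 mol, converting that many moles of C6H5COOH to C6H5COO-.
Remaining n(C6H5COOH) = 0.003061 mol; n(C6H5COO-) = 0.006585 mol.
By Henderson-Hasselbalch, pH = pKa + log([A^-]/[HA]) = 4.20 + log(0.006585/0.003061) = 4.20 + (+0.33) = 4.53.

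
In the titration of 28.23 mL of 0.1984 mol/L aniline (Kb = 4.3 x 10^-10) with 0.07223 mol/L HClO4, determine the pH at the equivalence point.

2.95

n(C6H5NH2) = 0.1984 x 0.02823 = 0.005601 mol; V(HClO4) at equivalence = 0.005601/0.07223 = 0.07754 L.
At equivalence the base is fully converted to C6H5NH3+; total volume = 0.1058 L, so [C6H5NH3+] = 0.005601/0.1058 = 0.05295 M.
Ka(C6H5NH3+) = Kw/Kb = 1.0e-14 / 4.3 x 10^-10 = 2.33e-5.
[H^+] = sqrt(Ka x [C6H5NH3+]) = sqrt(2.33e-5 x 0.05295) = 0.00111 M.
pH = -log(0.00111) = 2.95.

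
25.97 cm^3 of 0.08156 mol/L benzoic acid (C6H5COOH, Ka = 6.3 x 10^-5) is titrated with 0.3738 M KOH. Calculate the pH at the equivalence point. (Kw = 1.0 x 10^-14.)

8.51

n(C6H5COOH) = 0.08156 x 0.02597 = 0.002118 mol; V(KOH) at equivalence = 0.002118/0.3738 = 0.005666 L.
At equivalence all the acid is converted to C6H5COO-; total volume = 0.02597 + 0.005666 = 0.03164 L, so [C6H5COO-] = 0.002118/0.03164 = 0.06695 M.
Kb = Kw/Ka = 1.0e-14 / 6.3 x 10^-5 = 1.59e-10.
[OH^-] = sqrt(Kb x [C6H5COO-]) = sqrt(1.59e-10 x 0.06695) = 3.26e-6 M.
pOH = 5.49, so pH = 14.00 - 5.49 = 8.51.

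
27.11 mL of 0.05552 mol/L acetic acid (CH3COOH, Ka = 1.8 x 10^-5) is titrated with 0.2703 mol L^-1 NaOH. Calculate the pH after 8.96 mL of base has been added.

12.41

n(acid) = 0.05552 x 0.02711 = 0.001505 mol; n(NaOH) added = 0.2703 x 0.008960 = 0.002422 mol.
Base is in excess by 0.002422 - 0.001505 = 0.0009167 mol in a total volume of 0.03607 L.
[OH^-] = 0.0009167/0.03607 = 0.02542 M, so pOH = 1.59 and pH = 14.00 - 1.59 = 12.41.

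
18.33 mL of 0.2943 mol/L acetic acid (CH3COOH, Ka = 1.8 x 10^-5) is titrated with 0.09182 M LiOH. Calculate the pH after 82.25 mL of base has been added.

12.33

n(acid) = 0.2943 x 0.01833 = 0.005395 mol; n(LiOH) added = 0.09182 x 0.08225 = 0.007552 mol.
Base is in excess by 0.007552 - 0.005395 = 0.002158 mol in a total volume of 0.1006 L.
[OH^-] = 0.002158/0.1006 = 0.02145 M, so pOH = 1.67 and pH = 14.00 - 1.67 = 12.33.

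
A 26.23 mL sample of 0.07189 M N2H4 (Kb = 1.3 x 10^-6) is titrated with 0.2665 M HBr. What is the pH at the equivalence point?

4.68

n(N2H4) = 0.07189 x 0.02623 = 0.001886 mol; V(HBr) at equivalence = 0.001886/0.2665 = 0.007076 L.
At equivalence the base is fully converted to N2H5+; total volume = 0.03331 L, so [N2H5+] = 0.001886/0.03331 = 0.05662 M.
Ka(N2H5+) = Kw/Kb = 1.0e-14 / 1.3 x 10^-6 = 7.69e-9.
[H^+] = sqrt(Ka x [N2H5+]) = sqrt(7.69e-9 x 0.05662) = 2.09e-5 M.
pH = -log(2.09e-5) = 4.68.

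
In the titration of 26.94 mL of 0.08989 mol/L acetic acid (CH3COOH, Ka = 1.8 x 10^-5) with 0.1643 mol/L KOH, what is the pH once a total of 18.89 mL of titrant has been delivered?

n(acid) = 0.08989 x 0.02694 = 0.002422 mol; n(KOH) added = 0.1643 x 0.01889 = 0.003104 mol.
Base is in excess by 0.003104 - 0.002422 = 0.0006820 mol in a total volume of 0.04583 L.
[OH^-] = 0.0006820/0.04583 = 0.01488 M, so pOH = 1.83 and pH = 14.00 - 1.83 = 12.17.

12.17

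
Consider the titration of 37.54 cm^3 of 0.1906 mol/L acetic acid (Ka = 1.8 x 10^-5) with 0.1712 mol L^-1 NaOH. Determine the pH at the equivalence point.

8.85

n(CH3COOH) = 0.1906 x 0.03754 = 0.007155 mol; V(NaOH) at equivalence = 0.007155/0.1712 = 0.04179 L.
At equivalence all the acid is converted to CH3COO-; total volume = 0.03754 + 0.04179 = 0.07933 L, so [CH3COO-] = 0.007155/0.07933 = 0.09019 M.
Kb = Kw/Ka = 1.0e-14 / 1.8 x 10^-5 = 5.56e-10.
[OH^-] = sqrt(Kb x [CH3COO-]) = sqrt(5.56e-10 x 0.09019) = 7.08e-6 M.
pOH = 5.15, so pH = 14.00 - 5.15 = 8.85.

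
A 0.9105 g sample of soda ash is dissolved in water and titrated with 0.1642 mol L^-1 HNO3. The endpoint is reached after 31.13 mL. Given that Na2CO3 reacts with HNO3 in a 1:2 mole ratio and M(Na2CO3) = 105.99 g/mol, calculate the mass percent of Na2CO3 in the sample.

29.8%

n(HNO3) = 0.1642 x 0.03113 = 0.005112 mol.
n(Na2CO3) = 0.005112 / 2 = 0.002556 mol.
mass of Na2CO3 = 0.002556 x 105.99 = 0.2709 g.
% purity = 0.2709 / 0.9105 x 100 = 29.8%.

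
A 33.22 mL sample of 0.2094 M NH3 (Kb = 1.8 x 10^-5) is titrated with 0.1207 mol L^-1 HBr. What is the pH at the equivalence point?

5.19

n(NH3) = 0.2094 x 0.03322 = 0.006956 mol; V(HBr) at equivalence = 0.006956/0.1207 = 0.05763 L.
At equivalence the base is fully converted to NH4+; total volume = 0.09085 L, so [NH4+] = 0.006956/0.09085 = 0.07657 M.
Ka(NH4+) = Kw/Kb = 1.0e-14 / 1.8 x 10^-5 = 5.56e-10.
[H^+] = sqrt(Ka x [NH4+]) = sqrt(5.56e-10 x 0.07657) = 6.52e-6 M.
pH = -log(6.52e-6) = 5.19.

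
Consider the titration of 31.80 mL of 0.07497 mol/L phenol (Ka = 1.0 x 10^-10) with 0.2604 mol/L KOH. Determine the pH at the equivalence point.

11.38

n(C6H5OH) = 0.07497 x 0.03180 = 0.002384 mol; V(KOH) at equivalence = 0.002384/0.2604 = 0.009155 L.
At equivalence all the acid is converted to C6H5O-; total volume = 0.03180 + 0.009155 = 0.04096 L, so [C6H5O-] = 0.002384/0.04096 = 0.05821 M.
Kb = Kw/Ka = 1.0e-14 / 1.0 x 10^-10 = 0.000100.
[OH^-] = sqrt(Kb x [C6H5O-]) = sqrt(0.000100 x 0.05821) = 0.00241 M.
pOH = 2.62, so pH = 14.00 - 2.62 = 11.38.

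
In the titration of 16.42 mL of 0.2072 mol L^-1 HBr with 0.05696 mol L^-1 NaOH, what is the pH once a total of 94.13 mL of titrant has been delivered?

n(acid) = 0.2072 x 0.01642 = 0.003402 mol; n(NaOH) added = 0.05696 x 0.09413 = 0.005362 mol.
Base is in excess by 0.005362 - 0.003402 = 0.001959 mol in a total volume of 0.1105 L.
[OH^-] = 0.001959/0.1105 = 0.01772 M, so pOH = 1.75 and pH = 14.00 - 1.75 = 12.25.

12.25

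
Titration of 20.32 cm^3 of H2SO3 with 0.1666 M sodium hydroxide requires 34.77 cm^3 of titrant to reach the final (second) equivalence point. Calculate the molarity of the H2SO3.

0.143 M

n(NaOH) = 0.1666 x 0.03477 = 0.005793 mol.
At the final (second) equivalence point, 2 mol OH^- react per mol H2SO3, so n(H2SO3) = 0.005793 / 2 = 0.002896 mol.
[H2SO3] = 0.002896 / 0.02032 L = 0.143 M.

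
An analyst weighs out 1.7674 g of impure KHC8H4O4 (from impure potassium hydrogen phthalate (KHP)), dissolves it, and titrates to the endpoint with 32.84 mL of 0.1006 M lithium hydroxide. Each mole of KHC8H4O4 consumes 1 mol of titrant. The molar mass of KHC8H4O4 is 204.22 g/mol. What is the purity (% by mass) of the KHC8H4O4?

n(LiOH) = 0.1006 x 0.03284 = 0.003304 mol.
n(KHC8H4O4) = 0.003304 / 1 = 0.003304 mol.
mass of KHC8H4O4 = 0.003304 x 204.22 = 0.6747 g.
% purity = 0.6747 / 1.7674 x 100 = 38.2%.

38.2%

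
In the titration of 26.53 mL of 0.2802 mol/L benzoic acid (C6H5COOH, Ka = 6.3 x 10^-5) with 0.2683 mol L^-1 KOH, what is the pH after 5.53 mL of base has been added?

3.60

Initial n(C6H5COOH) = 0.2802 x 0.02653 = 0.007434 mol.
n(KOH) added = 0.2683 x 0.005530 = 0.001484 mol, converting that many moles of C6H5COOH to C6H5COO-.
Remaining n(C6H5COOH) = 0.005950 mol; n(C6H5COO-) = 0.001484 mol.
By Henderson-Hasselbalch, pH = pKa + log([A^-]/[HA]) = 4.20 + log(0.001484/0.005950) = 4.20 + (-0.60) = 3.60.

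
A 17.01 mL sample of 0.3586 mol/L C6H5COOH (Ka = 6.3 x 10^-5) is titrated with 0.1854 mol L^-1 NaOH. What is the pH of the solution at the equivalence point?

n(C6H5COOH) = 0.3586 x 0.01701 = 0.006100 mol; V(NaOH) at equivalence = 0.006100/0.1854 = 0.03290 L.
At equivalence all the acid is converted to C6H5COO-; total volume = 0.01701 + 0.03290 = 0.04991 L, so [C6H5COO-] = 0.006100/0.04991 = 0.1222 M.
Kb = Kw/Ka = 1.0e-14 / 6.3 x 10^-5 = 1.59e-10.
[OH^-] = sqrt(Kb x [C6H5COO-]) = sqrt(1.59e-10 x 0.1222) = 4.40e-6 M.
pOH = 5.36, so pH = 14.00 - 5.36 = 8.64.

8.64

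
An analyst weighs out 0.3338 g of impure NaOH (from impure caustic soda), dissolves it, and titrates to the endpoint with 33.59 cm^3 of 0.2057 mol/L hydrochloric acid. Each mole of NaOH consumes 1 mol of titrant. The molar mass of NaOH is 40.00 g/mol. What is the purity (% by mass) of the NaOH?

82.8%

n(HCl) = 0.2057 x 0.03359 = 0.006909 mol.
n(NaOH) = 0.006909 / 1 = 0.006909 mol.
mass of NaOH = 0.006909 x 40.00 = 0.2764 g.
% purity = 0.2764 / 0.3338 x 100 = 82.8%.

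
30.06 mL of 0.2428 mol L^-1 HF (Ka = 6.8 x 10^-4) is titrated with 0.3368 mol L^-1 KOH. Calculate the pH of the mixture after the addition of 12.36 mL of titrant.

3.29

Initial n(HF) = 0.2428 x 0.03006 = 0.007299 mol.
n(KOH) added = 0.3368 x 0.01236 = 0.004163 mol, converting that many moles of HF to F-.
Remaining n(HF) = 0.003136 mol; n(F-) = 0.004163 mol.
By Henderson-Hasselbalch, pH = pKa + log([A^-]/[HA]) = 3.17 + log(0.004163/0.003136) = 3.17 + (+0.12) = 3.29.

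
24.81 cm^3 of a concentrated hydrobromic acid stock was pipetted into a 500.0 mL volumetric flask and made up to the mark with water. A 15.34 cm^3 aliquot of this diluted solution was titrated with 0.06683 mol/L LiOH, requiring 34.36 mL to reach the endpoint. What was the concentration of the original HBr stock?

n(LiOH) = 0.06683 x 0.03436 = 0.002296 mol.
n(HBr) in the aliquot = 0.002296 mol.
[diluted HBr] = 0.002296 / 0.01534 = 0.1497 M.
Dilution factor = 500.0/24.81 = 20.15, so [stock] = 0.1497 x 20.15 = 3.02 M.

3.02 M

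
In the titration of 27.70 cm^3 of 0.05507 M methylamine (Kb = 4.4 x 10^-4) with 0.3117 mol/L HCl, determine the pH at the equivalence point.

n(CH3NH2) = 0.05507 x 0.02770 = 0.001525 mol; V(HCl) at equivalence = 0.001525/0.3117 = 0.004894 L.
At equivalence the base is fully converted to CH3NH3+; total volume = 0.03259 L, so [CH3NH3+] = 0.001525/0.03259 = 0.04680 M.
Ka(CH3NH3+) = Kw/Kb = 1.0e-14 / 4.4 x 10^-4 = 2.27e-11.
[H^+] = sqrt(Ka x [CH3NH3+]) = sqrt(2.27e-11 x 0.04680) = 1.03e-6 M.
pH = -log(1.03e-6) = 5.99.

5.99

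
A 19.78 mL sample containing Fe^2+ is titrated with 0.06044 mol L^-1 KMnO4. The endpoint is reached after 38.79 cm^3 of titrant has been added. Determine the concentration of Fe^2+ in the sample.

0.593 M

n(KMnO4) = 0.06044 x 0.03879 = 0.002344 mol.
From the balanced equation, 1 mol KMnO4 reacts with 5 mol Fe^2+, so n(Fe^2+) = 0.002344 x 5/1 = 0.01172 mol.
[Fe^2+] = 0.01172 / 0.01978 L = 0.593 M.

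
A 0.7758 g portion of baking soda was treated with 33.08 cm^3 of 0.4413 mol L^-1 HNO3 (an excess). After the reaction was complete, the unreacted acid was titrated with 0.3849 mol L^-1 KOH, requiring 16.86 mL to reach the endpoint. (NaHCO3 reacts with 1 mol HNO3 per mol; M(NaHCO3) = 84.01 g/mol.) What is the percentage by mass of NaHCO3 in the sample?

Total n(HNO3) added = 0.4413 x 0.03308 = 0.01460 mol.
n(KOH) used = 0.3849 x 0.01686 = 0.006489 mol, which equals the excess n(HNO3).
So n(HNO3) consumed by the sample = 0.01460 - 0.006489 = 0.008109 mol.
n(NaHCO3) = 0.008109 / 1 = 0.008109 mol.
mass NaHCO3 = 0.008109 x 84.01 = 0.6812 g, so %NaHCO3 = 0.6812/0.7758 x 100 = 87.8%.

87.8%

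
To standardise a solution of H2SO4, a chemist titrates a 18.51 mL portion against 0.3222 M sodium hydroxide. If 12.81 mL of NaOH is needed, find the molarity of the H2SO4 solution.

n(NaOH) delivered = 0.3222 x 0.01281 = 0.004127 mol.
The reaction is 1 H2SO4 + 2 NaOH, so n(H2SO4) = 0.004127 x 1/2 = 0.002064 mol.
[H2SO4] = 0.002064 mol / 0.01851 L = 0.111 M.

0.111 M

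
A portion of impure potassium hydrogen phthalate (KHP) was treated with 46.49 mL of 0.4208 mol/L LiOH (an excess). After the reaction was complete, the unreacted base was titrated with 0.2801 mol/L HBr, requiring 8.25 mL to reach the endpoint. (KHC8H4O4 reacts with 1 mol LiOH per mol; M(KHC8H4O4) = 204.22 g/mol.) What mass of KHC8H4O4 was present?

3.52 g

Total n(LiOH) added = 0.4208 x 0.04649 = 0.01956 mol.
n(HBr) used = 0.2801 x 0.008250 = 0.002311 mol, which equals the excess n(LiOH).
So n(LiOH) consumed by the sample = 0.01956 - 0.002311 = 0.01725 mol.
n(KHC8H4O4) = 0.01725 / 1 = 0.01725 mol.
mass = 0.01725 mol x 204.22 g/mol = 3.52 g.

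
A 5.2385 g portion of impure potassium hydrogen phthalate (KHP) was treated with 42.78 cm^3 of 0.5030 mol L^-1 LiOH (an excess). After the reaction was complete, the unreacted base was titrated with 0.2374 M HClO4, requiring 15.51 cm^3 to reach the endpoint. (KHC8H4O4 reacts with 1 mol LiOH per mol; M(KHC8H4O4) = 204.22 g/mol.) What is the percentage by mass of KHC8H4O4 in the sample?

Total n(LiOH) added = 0.5030 x 0.04278 = 0.02152 mol.
n(HClO4) used = 0.2374 x 0.01551 = 0.003682 mol, which equals the excess n(LiOH).
So n(LiOH) consumed by the sample = 0.02152 - 0.003682 = 0.01784 mol.
n(KHC8H4O4) = 0.01784 / 1 = 0.01784 mol.
mass KHC8H4O4 = 0.01784 x 204.22 = 3.643 g, so %KHC8H4O4 = 3.643/5.2385 x 100 = 69.5%.

69.5%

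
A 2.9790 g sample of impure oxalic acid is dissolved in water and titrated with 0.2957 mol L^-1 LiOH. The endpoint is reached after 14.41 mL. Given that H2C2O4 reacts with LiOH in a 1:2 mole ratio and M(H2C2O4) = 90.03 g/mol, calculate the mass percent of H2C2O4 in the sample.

6.44%

n(LiOH) = 0.2957 x 0.01441 = 0.004261 mol.
n(H2C2O4) = 0.004261 / 2 = 0.002131 mol.
mass of H2C2O4 = 0.002131 x 90.03 = 0.1918 g.
% purity = 0.1918 / 2.9790 x 100 = 6.44%.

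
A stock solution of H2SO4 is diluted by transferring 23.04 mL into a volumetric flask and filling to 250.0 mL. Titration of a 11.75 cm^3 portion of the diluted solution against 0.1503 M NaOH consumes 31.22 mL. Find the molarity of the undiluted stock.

n(NaOH) = 0.1503 x 0.03122 = 0.004692 mol.
n(H2SO4) in the aliquot = 0.004692 x 1/2 = 0.002346 mol.
[diluted H2SO4] = 0.002346 / 0.01175 = 0.1997 M.
Dilution factor = 250.0/23.04 = 10.85, so [stock] = 0.1997 x 10.85 = 2.17 M.

2.17 M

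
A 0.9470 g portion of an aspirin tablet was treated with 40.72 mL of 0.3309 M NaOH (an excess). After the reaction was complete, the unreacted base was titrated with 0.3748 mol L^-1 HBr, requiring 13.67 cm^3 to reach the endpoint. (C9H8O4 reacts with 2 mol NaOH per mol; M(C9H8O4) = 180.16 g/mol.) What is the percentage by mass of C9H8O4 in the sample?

79.4%

Total n(NaOH) added = 0.3309 x 0.04072 = 0.01347 mol.
n(HBr) used = 0.3748 x 0.01367 = 0.005124 mol, which equals the excess n(NaOH).
So n(NaOH) consumed by the sample = 0.01347 - 0.005124 = 0.008351 mol.
n(C9H8O4) = 0.008351 / 2 = 0.004175 mol.
mass C9H8O4 = 0.004175 x 180.16 = 0.7522 g, so %C9H8O4 = 0.7522/0.9470 x 100 = 79.4%.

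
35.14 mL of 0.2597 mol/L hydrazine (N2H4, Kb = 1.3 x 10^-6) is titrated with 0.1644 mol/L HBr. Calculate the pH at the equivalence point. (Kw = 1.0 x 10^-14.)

n(N2H4) = 0.2597 x 0.03514 = 0.009126 mol; V(HBr) at equivalence = 0.009126/0.1644 = 0.05551 L.
At equivalence the base is fully converted to N2H5+; total volume = 0.09065 L, so [N2H5+] = 0.009126/0.09065 = 0.1007 M.
Ka(N2H5+) = Kw/Kb = 1.0e-14 / 1.3 x 10^-6 = 7.69e-9.
[H^+] = sqrt(Ka x [N2H5+]) = sqrt(7.69e-9 x 0.1007) = 2.78e-5 M.
pH = -log(2.78e-5) = 4.56.

4.56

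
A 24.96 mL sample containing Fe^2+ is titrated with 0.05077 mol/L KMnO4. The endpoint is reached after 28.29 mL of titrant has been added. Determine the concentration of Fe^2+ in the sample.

0.288 M

n(KMnO4) = 0.05077 x 0.02829 = 0.001436 mol.
From the balanced equation, 1 mol KMnO4 reacts with 5 mol Fe^2+, so n(Fe^2+) = 0.001436 x 5/1 = 0.007181 mol.
[Fe^2+] = 0.007181 / 0.02496 L = 0.288 M.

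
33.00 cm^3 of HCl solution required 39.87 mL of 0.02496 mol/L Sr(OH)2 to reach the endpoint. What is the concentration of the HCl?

n(Sr(OH)2) delivered = 0.02496 x 0.03987 = 0.0009952 mol.
The reaction is 2 HCl + 1 Sr(OH)2, so n(HCl) = 0.0009952 x 2/1 = 0.001990 mol.
[HCl] = 0.001990 mol / 0.03300 L = 0.0603 M.

0.0603 M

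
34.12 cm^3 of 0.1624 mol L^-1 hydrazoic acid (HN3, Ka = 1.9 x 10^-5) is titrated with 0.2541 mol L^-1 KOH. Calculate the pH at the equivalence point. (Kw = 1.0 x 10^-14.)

n(HN3) = 0.1624 x 0.03412 = 0.005541 mol; V(KOH) at equivalence = 0.005541/0.2541 = 0.02181 L.
At equivalence all the acid is converted to N3-; total volume = 0.03412 + 0.02181 = 0.05593 L, so [N3-] = 0.005541/0.05593 = 0.09908 M.
Kb = Kw/Ka = 1.0e-14 / 1.9 x 10^-5 = 5.26e-10.
[OH^-] = sqrt(Kb x [N3-]) = sqrt(5.26e-10 x 0.09908) = 7.22e-6 M.
pOH = 5.14, so pH = 14.00 - 5.14 = 8.86.

8.86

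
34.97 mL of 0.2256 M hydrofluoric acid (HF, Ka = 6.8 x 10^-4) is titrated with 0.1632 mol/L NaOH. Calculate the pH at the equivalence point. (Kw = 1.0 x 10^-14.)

8.07

n(HF) = 0.2256 x 0.03497 = 0.007889 mol; V(NaOH) at equivalence = 0.007889/0.1632 = 0.04834 L.
At equivalence all the acid is converted to F-; total volume = 0.03497 + 0.04834 = 0.08331 L, so [F-] = 0.007889/0.08331 = 0.09470 M.
Kb = Kw/Ka = 1.0e-14 / 6.8 x 10^-4 = 1.47e-11.
[OH^-] = sqrt(Kb x [F-]) = sqrt(1.47e-11 x 0.09470) = 1.18e-6 M.
pOH = 5.93, so pH = 14.00 - 5.93 = 8.07.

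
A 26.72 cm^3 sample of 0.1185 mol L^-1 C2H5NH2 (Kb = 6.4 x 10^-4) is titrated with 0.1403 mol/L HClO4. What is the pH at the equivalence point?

6.00

n(C2H5NH2) = 0.1185 x 0.02672 = 0.003166 mol; V(HClO4) at equivalence = 0.003166/0.1403 = 0.02257 L.
At equivalence the base is fully converted to C2H5NH3+; total volume = 0.04929 L, so [C2H5NH3+] = 0.003166/0.04929 = 0.06424 M.
Ka(C2H5NH3+) = Kw/Kb = 1.0e-14 / 6.4 x 10^-4 = 1.56e-11.
[H^+] = sqrt(Ka x [C2H5NH3+]) = sqrt(1.56e-11 x 0.06424) = 1.00e-6 M.
pH = -log(1.00e-6) = 6.00.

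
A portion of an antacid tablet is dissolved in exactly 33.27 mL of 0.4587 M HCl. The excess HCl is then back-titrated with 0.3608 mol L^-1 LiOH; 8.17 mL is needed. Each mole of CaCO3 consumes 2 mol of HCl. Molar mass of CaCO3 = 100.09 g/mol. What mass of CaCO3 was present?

0.616 g

Total n(HCl) added = 0.4587 x 0.03327 = 0.01526 mol.
n(LiOH) used = 0.3608 x 0.008170 = 0.002948 mol, which equals the excess n(HCl).
So n(HCl) consumed by the sample = 0.01526 - 0.002948 = 0.01231 mol.
n(CaCO3) = 0.01231 / 2 = 0.006157 mol.
mass = 0.006157 mol x 100.09 g/mol = 0.616 g.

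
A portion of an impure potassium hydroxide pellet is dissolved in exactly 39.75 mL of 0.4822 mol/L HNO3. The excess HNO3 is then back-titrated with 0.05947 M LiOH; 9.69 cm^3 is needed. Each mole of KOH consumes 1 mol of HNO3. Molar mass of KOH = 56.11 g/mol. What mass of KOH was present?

Total n(HNO3) added = 0.4822 x 0.03975 = 0.01917 mol.
n(LiOH) used = 0.05947 x 0.009690 = 0.0005763 mol, which equals the excess n(HNO3).
So n(HNO3) consumed by the sample = 0.01917 - 0.0005763 = 0.01859 mol.
n(KOH) = 0.01859 / 1 = 0.01859 mol.
mass = 0.01859 mol x 56.11 g/mol = 1.04 g.

1.04 g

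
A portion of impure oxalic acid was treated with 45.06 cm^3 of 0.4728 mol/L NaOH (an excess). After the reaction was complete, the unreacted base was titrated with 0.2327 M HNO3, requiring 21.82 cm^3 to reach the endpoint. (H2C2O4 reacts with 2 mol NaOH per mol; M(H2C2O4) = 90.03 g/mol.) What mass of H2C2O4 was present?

0.730 g

Total n(NaOH) added = 0.4728 x 0.04506 = 0.02130 mol.
n(HNO3) used = 0.2327 x 0.02182 = 0.005078 mol, which equals the excess n(NaOH).
So n(NaOH) consumed by the sample = 0.02130 - 0.005078 = 0.01623 mol.
n(H2C2O4) = 0.01623 / 2 = 0.008113 mol.
mass = 0.008113 mol x 90.03 g/mol = 0.730 g.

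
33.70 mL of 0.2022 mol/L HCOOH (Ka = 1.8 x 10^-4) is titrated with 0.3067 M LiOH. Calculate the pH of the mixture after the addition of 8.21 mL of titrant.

3.51

Initial n(HCOOH) = 0.2022 x 0.03370 = 0.006814 mol.
n(LiOH) added = 0.3067 x 0.008210 = 0.002518 mol, converting that many moles of HCOOH to HCOO-.
Remaining n(HCOOH) = 0.004296 mol; n(HCOO-) = 0.002518 mol.
By Henderson-Hasselbalch, pH = pKa + log([A^-]/[HA]) = 3.74 + log(0.002518/0.004296) = 3.74 + (-0.23) = 3.51.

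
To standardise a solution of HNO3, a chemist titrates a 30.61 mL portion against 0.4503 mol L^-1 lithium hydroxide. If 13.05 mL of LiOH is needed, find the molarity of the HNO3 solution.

n(LiOH) delivered = 0.4503 x 0.01305 = 0.005876 mol.
For a 1:1 reaction, n(HNO3) = 0.005876 mol.
[HNO3] = 0.005876 mol / 0.03061 L = 0.192 M.

0.192 M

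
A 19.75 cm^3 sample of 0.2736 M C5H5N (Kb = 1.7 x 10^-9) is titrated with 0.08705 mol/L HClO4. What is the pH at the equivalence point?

n(C5H5N) = 0.2736 x 0.01975 = 0.005404 mol; V(HClO4) at equivalence = 0.005404/0.08705 = 0.06207 L.
At equivalence the base is fully converted to C5H5NH+; total volume = 0.08182 L, so [C5H5NH+] = 0.005404/0.08182 = 0.06604 M.
Ka(C5H5NH+) = Kw/Kb = 1.0e-14 / 1.7 x 10^-9 = 5.88e-6.
[H^+] = sqrt(Ka x [C5H5NH+]) = sqrt(5.88e-6 x 0.06604) = 0.000623 M.
pH = -log(0.000623) = 3.21.

3.21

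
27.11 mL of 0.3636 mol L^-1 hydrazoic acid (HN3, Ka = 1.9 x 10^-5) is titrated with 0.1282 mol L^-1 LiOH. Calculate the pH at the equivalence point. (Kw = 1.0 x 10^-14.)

n(HN3) = 0.3636 x 0.02711 = 0.009857 mol; V(LiOH) at equivalence = 0.009857/0.1282 = 0.07689 L.
At equivalence all the acid is converted to N3-; total volume = 0.02711 + 0.07689 = 0.1040 L, so [N3-] = 0.009857/0.1040 = 0.09478 M.
Kb = Kw/Ka = 1.0e-14 / 1.9 x 10^-5 = 5.26e-10.
[OH^-] = sqrt(Kb x [N3-]) = sqrt(5.26e-10 x 0.09478) = 7.06e-6 M.
pOH = 5.15, so pH = 14.00 - 5.15 = 8.85.

8.85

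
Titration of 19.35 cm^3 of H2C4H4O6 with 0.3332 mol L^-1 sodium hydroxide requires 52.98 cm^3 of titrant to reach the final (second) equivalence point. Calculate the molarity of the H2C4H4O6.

n(NaOH) = 0.3332 x 0.05298 = 0.01765 mol.
At the final (second) equivalence point, 2 mol OH^- react per mol H2C4H4O6, so n(H2C4H4O6) = 0.01765 / 2 = 0.008826 mol.
[H2C4H4O6] = 0.008826 / 0.01935 L = 0.456 M.

0.456 M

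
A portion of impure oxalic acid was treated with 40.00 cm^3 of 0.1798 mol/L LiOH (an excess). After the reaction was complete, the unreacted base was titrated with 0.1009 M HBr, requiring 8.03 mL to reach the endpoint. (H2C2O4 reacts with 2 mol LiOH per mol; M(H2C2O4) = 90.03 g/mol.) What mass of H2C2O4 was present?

Total n(LiOH) added = 0.1798 x 0.04000 = 0.007192 mol.
n(HBr) used = 0.1009 x 0.008030 = 0.0008102 mol, which equals the excess n(LiOH).
So n(LiOH) consumed by the sample = 0.007192 - 0.0008102 = 0.006382 mol.
n(H2C2O4) = 0.006382 / 2 = 0.003191 mol.
mass = 0.003191 mol x 90.03 g/mol = 0.287 g.

0.287 g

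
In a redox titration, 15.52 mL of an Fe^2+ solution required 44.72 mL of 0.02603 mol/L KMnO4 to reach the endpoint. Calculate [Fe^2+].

n(KMnO4) = 0.02603 x 0.04472 = 0.001164 mol.
From the balanced equation, 1 mol KMnO4 reacts with 5 mol Fe^2+, so n(Fe^2+) = 0.001164 x 5/1 = 0.005820 mol.
[Fe^2+] = 0.005820 / 0.01552 L = 0.375 M.

0.375 M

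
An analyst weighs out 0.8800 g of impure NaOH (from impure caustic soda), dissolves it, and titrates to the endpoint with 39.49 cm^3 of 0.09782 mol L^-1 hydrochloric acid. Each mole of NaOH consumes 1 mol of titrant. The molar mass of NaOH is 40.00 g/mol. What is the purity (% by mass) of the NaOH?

n(HCl) = 0.09782 x 0.03949 = 0.003863 mol.
n(NaOH) = 0.003863 / 1 = 0.003863 mol.
mass of NaOH = 0.003863 x 40.00 = 0.1545 g.
% purity = 0.1545 / 0.8800 x 100 = 17.6%.

17.6%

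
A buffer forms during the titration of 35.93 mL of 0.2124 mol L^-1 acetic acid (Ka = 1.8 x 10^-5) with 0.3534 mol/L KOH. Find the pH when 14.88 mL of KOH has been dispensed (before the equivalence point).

Initial n(CH3COOH) = 0.2124 x 0.03593 = 0.007632 mol.
n(KOH) added = 0.3534 x 0.01488 = 0.005259 mol, converting that many moles of CH3COOH to CH3COO-.
Remaining n(CH3COOH) = 0.002373 mol; n(CH3COO-) = 0.005259 mol.
By Henderson-Hasselbalch, pH = pKa + log([A^-]/[HA]) = 4.74 + log(0.005259/0.002373) = 4.74 + (+0.35) = 5.09.

5.09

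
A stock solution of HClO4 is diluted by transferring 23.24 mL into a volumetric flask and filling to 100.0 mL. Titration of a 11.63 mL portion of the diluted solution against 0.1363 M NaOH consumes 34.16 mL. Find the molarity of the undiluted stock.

n(NaOH) = 0.1363 x 0.03416 = 0.004656 mol.
n(HClO4) in the aliquot = 0.004656 mol.
[diluted HClO4] = 0.004656 / 0.01163 = 0.4003 M.
Dilution factor = 100.0/23.24 = 4.303, so [stock] = 0.4003 x 4.303 = 1.72 M.

1.72 M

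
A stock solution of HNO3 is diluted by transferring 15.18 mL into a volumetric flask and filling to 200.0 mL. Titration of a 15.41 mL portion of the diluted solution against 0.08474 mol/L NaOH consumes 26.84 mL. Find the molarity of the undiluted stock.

1.94 M

n(NaOH) = 0.08474 x 0.02684 = 0.002274 mol.
n(HNO3) in the aliquot = 0.002274 mol.
[diluted HNO3] = 0.002274 / 0.01541 = 0.1476 M.
Dilution factor = 200.0/15.18 = 13.18, so [stock] = 0.1476 x 13.18 = 1.94 M.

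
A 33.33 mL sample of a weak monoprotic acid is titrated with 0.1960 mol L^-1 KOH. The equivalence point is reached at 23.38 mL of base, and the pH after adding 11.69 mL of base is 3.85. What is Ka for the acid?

1.4 x 10^-4

11.69 mL is half of the equivalence volume, so this is the half-equivalence point where [HA] = [A^-].
At half-equivalence pH = pKa, so pKa = 3.85.
Ka = 10^(-3.85) = 1.4 x 10^-4.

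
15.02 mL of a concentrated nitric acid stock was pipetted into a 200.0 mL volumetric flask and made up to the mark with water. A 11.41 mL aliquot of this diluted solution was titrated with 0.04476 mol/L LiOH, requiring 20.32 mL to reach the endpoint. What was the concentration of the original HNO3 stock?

1.06 M

n(LiOH) = 0.04476 x 0.02032 = 0.0009095 mol.
n(HNO3) in the aliquot = 0.0009095 mol.
[diluted HNO3] = 0.0009095 / 0.01141 = 0.07971 M.
Dilution factor = 200.0/15.02 = 13.32, so [stock] = 0.07971 x 13.32 = 1.06 M.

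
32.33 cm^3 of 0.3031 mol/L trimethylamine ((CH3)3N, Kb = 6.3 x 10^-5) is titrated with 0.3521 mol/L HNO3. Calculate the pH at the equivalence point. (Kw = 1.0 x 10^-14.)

n((CH3)3N) = 0.3031 x 0.03233 = 0.009799 mol; V(HNO3) at equivalence = 0.009799/0.3521 = 0.02783 L.
At equivalence the base is fully converted to (CH3)3NH+; total volume = 0.06016 L, so [(CH3)3NH+] = 0.009799/0.06016 = 0.1629 M.
Ka((CH3)3NH+) = Kw/Kb = 1.0e-14 / 6.3 x 10^-5 = 1.59e-10.
[H^+] = sqrt(Ka x [(CH3)3NH+]) = sqrt(1.59e-10 x 0.1629) = 5.08e-6 M.
pH = -log(5.08e-6) = 5.29.

5.29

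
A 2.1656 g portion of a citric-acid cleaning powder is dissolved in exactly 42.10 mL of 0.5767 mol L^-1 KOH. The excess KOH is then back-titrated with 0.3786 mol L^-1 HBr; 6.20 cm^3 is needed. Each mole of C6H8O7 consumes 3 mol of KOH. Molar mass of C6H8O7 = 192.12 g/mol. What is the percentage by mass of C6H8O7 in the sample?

64.9%

Total n(KOH) added = 0.5767 x 0.04210 = 0.02428 mol.
n(HBr) used = 0.3786 x 0.006200 = 0.002347 mol, which equals the excess n(KOH).
So n(KOH) consumed by the sample = 0.02428 - 0.002347 = 0.02193 mol.
n(C6H8O7) = 0.02193 / 3 = 0.007311 mol.
mass C6H8O7 = 0.007311 x 192.12 = 1.405 g, so %C6H8O7 = 1.405/2.1656 x 100 = 64.9%.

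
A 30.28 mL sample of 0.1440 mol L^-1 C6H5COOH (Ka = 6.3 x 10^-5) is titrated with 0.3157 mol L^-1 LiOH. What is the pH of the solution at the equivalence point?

n(C6H5COOH) = 0.1440 x 0.03028 = 0.004360 mol; V(LiOH) at equivalence = 0.004360/0.3157 = 0.01381 L.
At equivalence all the acid is converted to C6H5COO-; total volume = 0.03028 + 0.01381 = 0.04409 L, so [C6H5COO-] = 0.004360/0.04409 = 0.09889 M.
Kb = Kw/Ka = 1.0e-14 / 6.3 x 10^-5 = 1.59e-10.
[OH^-] = sqrt(Kb x [C6H5COO-]) = sqrt(1.59e-10 x 0.09889) = 3.96e-6 M.
pOH = 5.40, so pH = 14.00 - 5.40 = 8.60.

8.60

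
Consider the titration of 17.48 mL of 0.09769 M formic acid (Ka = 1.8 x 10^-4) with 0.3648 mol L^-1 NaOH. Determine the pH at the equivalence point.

n(HCOOH) = 0.09769 x 0.01748 = 0.001708 mol; V(NaOH) at equivalence = 0.001708/0.3648 = 0.004681 L.
At equivalence all the acid is converted to HCOO-; total volume = 0.01748 + 0.004681 = 0.02216 L, so [HCOO-] = 0.001708/0.02216 = 0.07706 M.
Kb = Kw/Ka = 1.0e-14 / 1.8 x 10^-4 = 5.56e-11.
[OH^-] = sqrt(Kb x [HCOO-]) = sqrt(5.56e-11 x 0.07706) = 2.07e-6 M.
pOH = 5.68, so pH = 14.00 - 5.68 = 8.32.

8.32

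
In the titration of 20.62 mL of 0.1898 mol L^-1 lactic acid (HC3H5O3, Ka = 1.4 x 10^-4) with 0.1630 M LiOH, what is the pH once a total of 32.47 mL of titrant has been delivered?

12.41

n(acid) = 0.1898 x 0.02062 = 0.003914 mol; n(LiOH) added = 0.1630 x 0.03247 = 0.005293 mol.
Base is in excess by 0.005293 - 0.003914 = 0.001379 mol in a total volume of 0.05309 L.
[OH^-] = 0.001379/0.05309 = 0.02597 M, so pOH = 1.59 and pH = 14.00 - 1.59 = 12.41.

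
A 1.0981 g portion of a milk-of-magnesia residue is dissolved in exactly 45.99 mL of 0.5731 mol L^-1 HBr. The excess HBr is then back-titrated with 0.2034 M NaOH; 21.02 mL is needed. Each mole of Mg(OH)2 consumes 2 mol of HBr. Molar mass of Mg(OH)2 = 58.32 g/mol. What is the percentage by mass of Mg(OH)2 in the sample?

Total n(HBr) added = 0.5731 x 0.04599 = 0.02636 mol.
n(NaOH) used = 0.2034 x 0.02102 = 0.004275 mol, which equals the excess n(HBr).
So n(HBr) consumed by the sample = 0.02636 - 0.004275 = 0.02208 mol.
n(Mg(OH)2) = 0.02208 / 2 = 0.01104 mol.
mass Mg(OH)2 = 0.01104 x 58.32 = 0.6439 g, so %Mg(OH)2 = 0.6439/1.0981 x 100 = 58.6%.

58.6%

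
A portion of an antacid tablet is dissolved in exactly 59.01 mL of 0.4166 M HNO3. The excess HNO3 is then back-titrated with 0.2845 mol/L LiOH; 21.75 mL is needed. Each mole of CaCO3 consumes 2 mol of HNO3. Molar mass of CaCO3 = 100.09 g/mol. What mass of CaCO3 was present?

0.921 g

Total n(HNO3) added = 0.4166 x 0.05901 = 0.02458 mol.
n(LiOH) used = 0.2845 x 0.02175 = 0.006188 mol, which equals the excess n(HNO3).
So n(HNO3) consumed by the sample = 0.02458 - 0.006188 = 0.01840 mol.
n(CaCO3) = 0.01840 / 2 = 0.009198 mol.
mass = 0.009198 mol x 100.09 g/mol = 0.921 g.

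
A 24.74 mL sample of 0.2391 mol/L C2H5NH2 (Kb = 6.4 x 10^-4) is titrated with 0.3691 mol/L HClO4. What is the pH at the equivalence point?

n(C2H5NH2) = 0.2391 x 0.02474 = 0.005915 mol; V(HClO4) at equivalence = 0.005915/0.3691 = 0.01603 L.
At equivalence the base is fully converted to C2H5NH3+; total volume = 0.04077 L, so [C2H5NH3+] = 0.005915/0.04077 = 0.1451 M.
Ka(C2H5NH3+) = Kw/Kb = 1.0e-14 / 6.4 x 10^-4 = 1.56e-11.
[H^+] = sqrt(Ka x [C2H5NH3+]) = sqrt(1.56e-11 x 0.1451) = 1.51e-6 M.
pH = -log(1.51e-6) = 5.82.

5.82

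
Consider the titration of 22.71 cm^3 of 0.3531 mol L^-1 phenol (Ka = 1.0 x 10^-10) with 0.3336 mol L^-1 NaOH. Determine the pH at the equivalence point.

11.62

n(C6H5OH) = 0.3531 x 0.02271 = 0.008019 mol; V(NaOH) at equivalence = 0.008019/0.3336 = 0.02404 L.
At equivalence all the acid is converted to C6H5O-; total volume = 0.02271 + 0.02404 = 0.04675 L, so [C6H5O-] = 0.008019/0.04675 = 0.1715 M.
Kb = Kw/Ka = 1.0e-14 / 1.0 x 10^-10 = 0.000100.
[OH^-] = sqrt(Kb x [C6H5O-]) = sqrt(0.000100 x 0.1715) = 0.00414 M.
pOH = 2.38, so pH = 14.00 - 2.38 = 11.62.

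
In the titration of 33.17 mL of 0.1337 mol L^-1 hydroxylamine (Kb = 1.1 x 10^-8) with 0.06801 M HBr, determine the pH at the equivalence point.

n(NH2OH) = 0.1337 x 0.03317 = 0.004435 mol; V(HBr) at equivalence = 0.004435/0.06801 = 0.06521 L.
At equivalence the base is fully converted to NH3OH+; total volume = 0.09838 L, so [NH3OH+] = 0.004435/0.09838 = 0.04508 M.
Ka(NH3OH+) = Kw/Kb = 1.0e-14 / 1.1 x 10^-8 = 9.09e-7.
[H^+] = sqrt(Ka x [NH3OH+]) = sqrt(9.09e-7 x 0.04508) = 0.000202 M.
pH = -log(0.000202) = 3.69.

3.69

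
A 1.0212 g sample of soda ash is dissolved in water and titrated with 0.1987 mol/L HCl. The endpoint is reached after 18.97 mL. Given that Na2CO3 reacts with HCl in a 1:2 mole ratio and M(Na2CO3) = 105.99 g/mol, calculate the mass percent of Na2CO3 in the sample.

19.6%

n(HCl) = 0.1987 x 0.01897 = 0.003769 mol.
n(Na2CO3) = 0.003769 / 2 = 0.001885 mol.
mass of Na2CO3 = 0.001885 x 105.99 = 0.1998 g.
% purity = 0.1998 / 1.0212 x 100 = 19.6%.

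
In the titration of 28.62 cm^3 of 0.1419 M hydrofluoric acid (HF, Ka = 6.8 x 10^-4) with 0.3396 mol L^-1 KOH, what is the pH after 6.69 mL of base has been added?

3.27

Initial n(HF) = 0.1419 x 0.02862 = 0.004061 mol.
n(KOH) added = 0.3396 x 0.006690 = 0.002272 mol, converting that many moles of HF to F-.
Remaining n(HF) = 0.001789 mol; n(F-) = 0.002272 mol.
By Henderson-Hasselbalch, pH = pKa + log([A^-]/[HA]) = 3.17 + log(0.002272/0.001789) = 3.17 + (+0.10) = 3.27.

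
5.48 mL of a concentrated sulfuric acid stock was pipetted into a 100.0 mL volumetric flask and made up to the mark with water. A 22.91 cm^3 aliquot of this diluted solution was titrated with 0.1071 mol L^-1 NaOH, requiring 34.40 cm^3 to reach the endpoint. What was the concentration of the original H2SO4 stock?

n(NaOH) = 0.1071 x 0.03440 = 0.003684 mol.
n(H2SO4) in the aliquot = 0.003684 x 1/2 = 0.001842 mol.
[diluted H2SO4] = 0.001842 / 0.02291 = 0.08041 M.
Dilution factor = 100.0/5.480 = 18.25, so [stock] = 0.08041 x 18.25 = 1.47 M.

1.47 M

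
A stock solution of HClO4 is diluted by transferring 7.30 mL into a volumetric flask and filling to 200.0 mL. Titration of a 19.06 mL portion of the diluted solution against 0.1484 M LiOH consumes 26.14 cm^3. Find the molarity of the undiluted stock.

5.58 M

n(LiOH) = 0.1484 x 0.02614 = 0.003879 mol.
n(HClO4) in the aliquot = 0.003879 mol.
[diluted HClO4] = 0.003879 / 0.01906 = 0.2035 M.
Dilution factor = 200.0/7.300 = 27.40, so [stock] = 0.2035 x 27.40 = 5.58 M.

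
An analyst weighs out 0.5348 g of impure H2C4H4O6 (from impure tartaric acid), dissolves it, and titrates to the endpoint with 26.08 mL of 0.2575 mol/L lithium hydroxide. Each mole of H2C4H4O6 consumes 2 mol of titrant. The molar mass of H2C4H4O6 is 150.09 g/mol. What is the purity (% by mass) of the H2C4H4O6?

n(LiOH) = 0.2575 x 0.02608 = 0.006716 mol.
n(H2C4H4O6) = 0.006716 / 2 = 0.003358 mol.
mass of H2C4H4O6 = 0.003358 x 150.09 = 0.5040 g.
% purity = 0.5040 / 0.5348 x 100 = 94.2%.

94.2%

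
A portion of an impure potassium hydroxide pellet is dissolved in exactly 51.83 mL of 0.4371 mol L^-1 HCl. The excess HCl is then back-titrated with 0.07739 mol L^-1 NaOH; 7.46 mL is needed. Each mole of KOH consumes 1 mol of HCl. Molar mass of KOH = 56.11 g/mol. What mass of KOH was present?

1.24 g

Total n(HCl) added = 0.4371 x 0.05183 = 0.02265 mol.
n(NaOH) used = 0.07739 x 0.007460 = 0.0005773 mol, which equals the excess n(HCl).
So n(HCl) consumed by the sample = 0.02265 - 0.0005773 = 0.02208 mol.
n(KOH) = 0.02208 / 1 = 0.02208 mol.
mass = 0.02208 mol x 56.11 g/mol = 1.24 g.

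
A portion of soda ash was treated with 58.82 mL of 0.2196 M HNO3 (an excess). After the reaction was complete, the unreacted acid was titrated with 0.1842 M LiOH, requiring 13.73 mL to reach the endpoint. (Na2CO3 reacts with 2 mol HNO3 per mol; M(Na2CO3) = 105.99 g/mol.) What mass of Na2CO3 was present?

0.551 g

Total n(HNO3) added = 0.2196 x 0.05882 = 0.01292 mol.
n(LiOH) used = 0.1842 x 0.01373 = 0.002529 mol, which equals the excess n(HNO3).
So n(HNO3) consumed by the sample = 0.01292 - 0.002529 = 0.01039 mol.
n(Na2CO3) = 0.01039 / 2 = 0.005194 mol.
mass = 0.005194 mol x 105.99 g/mol = 0.551 g.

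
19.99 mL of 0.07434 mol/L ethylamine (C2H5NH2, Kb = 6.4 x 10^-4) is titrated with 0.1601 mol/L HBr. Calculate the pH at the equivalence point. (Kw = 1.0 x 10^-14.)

n(C2H5NH2) = 0.07434 x 0.01999 = 0.001486 mol; V(HBr) at equivalence = 0.001486/0.1601 = 0.009282 L.
At equivalence the base is fully converted to C2H5NH3+; total volume = 0.02927 L, so [C2H5NH3+] = 0.001486/0.02927 = 0.05077 M.
Ka(C2H5NH3+) = Kw/Kb = 1.0e-14 / 6.4 x 10^-4 = 1.56e-11.
[H^+] = sqrt(Ka x [C2H5NH3+]) = sqrt(1.56e-11 x 0.05077) = 8.91e-7 M.
pH = -log(8.91e-7) = 6.05.

6.05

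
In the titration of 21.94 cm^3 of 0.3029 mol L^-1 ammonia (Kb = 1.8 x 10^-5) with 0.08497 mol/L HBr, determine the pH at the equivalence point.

n(NH3) = 0.3029 x 0.02194 = 0.006646 mol; V(HBr) at equivalence = 0.006646/0.08497 = 0.07821 L.
At equivalence the base is fully converted to NH4+; total volume = 0.1002 L, so [NH4+] = 0.006646/0.1002 = 0.06636 M.
Ka(NH4+) = Kw/Kb = 1.0e-14 / 1.8 x 10^-5 = 5.56e-10.
[H^+] = sqrt(Ka x [NH4+]) = sqrt(5.56e-10 x 0.06636) = 6.07e-6 M.
pH = -log(6.07e-6) = 5.22.

5.22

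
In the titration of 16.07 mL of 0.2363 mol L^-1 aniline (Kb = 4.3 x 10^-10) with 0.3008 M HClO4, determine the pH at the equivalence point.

2.76

n(C6H5NH2) = 0.2363 x 0.01607 = 0.003797 mol; V(HClO4) at equivalence = 0.003797/0.3008 = 0.01262 L.
At equivalence the base is fully converted to C6H5NH3+; total volume = 0.02869 L, so [C6H5NH3+] = 0.003797/0.02869 = 0.1323 M.
Ka(C6H5NH3+) = Kw/Kb = 1.0e-14 / 4.3 x 10^-10 = 2.33e-5.
[H^+] = sqrt(Ka x [C6H5NH3+]) = sqrt(2.33e-5 x 0.1323) = 0.00175 M.
pH = -log(0.00175) = 2.76.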